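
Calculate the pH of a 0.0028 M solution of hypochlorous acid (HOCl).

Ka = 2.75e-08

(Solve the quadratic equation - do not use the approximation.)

x² + Ka×x - Ka×C = 0. Using quadratic formula: [H⁺] = 8.7612e-06

pH = 5.06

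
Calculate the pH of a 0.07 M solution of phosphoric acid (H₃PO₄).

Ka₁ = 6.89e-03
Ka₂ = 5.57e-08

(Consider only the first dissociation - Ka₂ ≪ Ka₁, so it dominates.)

First dissociation dominates. From Ka₁ = [H⁺][HA⁻]/[H₂A], x² + Ka₁·x − Ka₁·C = 0 with C = 0.07 M and Ka₁ = 6.89e-03. Solving: [H⁺] = (−Ka₁ + √(Ka₁² + 4·Ka₁·C)) / 2 = 1.8785e-02 M. pH = -log(1.8785e-02) = 1.73.

pH = 1.73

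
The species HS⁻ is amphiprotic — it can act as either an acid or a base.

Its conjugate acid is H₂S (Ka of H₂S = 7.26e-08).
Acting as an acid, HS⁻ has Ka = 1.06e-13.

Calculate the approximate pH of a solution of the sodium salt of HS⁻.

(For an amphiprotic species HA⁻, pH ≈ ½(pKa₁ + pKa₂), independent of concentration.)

pKa₁ = -log(7.26e-08) = 7.14; pKa₂ = -log(1.06e-13) = 12.97. For an amphiprotic species, pH ≈ ½(pKa₁ + pKa₂) = ½(7.14 + 12.97) = 10.06.

pH = 10.06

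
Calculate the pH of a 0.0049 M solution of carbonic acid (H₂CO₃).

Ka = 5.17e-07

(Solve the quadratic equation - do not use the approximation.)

x² + Ka×x - Ka×C = 0. Using quadratic formula: [H⁺] = 5.0074e-05

pH = 4.30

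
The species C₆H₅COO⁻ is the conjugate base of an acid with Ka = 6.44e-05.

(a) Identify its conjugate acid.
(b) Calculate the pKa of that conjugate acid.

(a) The conjugate acid is formed by adding one H⁺ to C₆H₅COO⁻, giving C₆H₅COOH. (b) pKa = -log(Ka) = -log(6.44e-05) = 4.19.

Conjugate acid: C₆H₅COOH; pK_a = 4.19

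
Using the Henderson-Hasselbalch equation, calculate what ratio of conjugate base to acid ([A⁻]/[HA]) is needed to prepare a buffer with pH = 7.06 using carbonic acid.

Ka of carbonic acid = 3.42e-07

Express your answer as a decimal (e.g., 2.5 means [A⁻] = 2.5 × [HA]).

pKa = -log(3.42e-07) = 6.4660. pH = pKa + log([A⁻]/[HA]), so log([A⁻]/[HA]) = pH − pKa = 7.06 − 6.4660 = 0.5940. [A⁻]/[HA] = 10^(0.5940) = 3.93

[A⁻]/[HA] = 3.93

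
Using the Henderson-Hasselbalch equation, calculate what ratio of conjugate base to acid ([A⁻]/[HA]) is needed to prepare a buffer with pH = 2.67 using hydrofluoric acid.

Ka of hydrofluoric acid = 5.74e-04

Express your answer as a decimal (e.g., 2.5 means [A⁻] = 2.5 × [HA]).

pKa = -log(5.74e-04) = 3.2411. pH = pKa + log([A⁻]/[HA]), so log([A⁻]/[HA]) = pH − pKa = 2.67 − 3.2411 = -0.5711. [A⁻]/[HA] = 10^(-0.5711) = 0.268

[A⁻]/[HA] = 0.268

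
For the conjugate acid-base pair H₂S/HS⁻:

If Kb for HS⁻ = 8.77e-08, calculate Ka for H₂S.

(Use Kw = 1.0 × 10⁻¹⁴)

For a conjugate pair Ka × Kb = Kw, so Ka = Kw/Kb = 1.0 × 10⁻¹⁴ / 8.77e-08 = 1.14e-07.

K_a = 1.14e-07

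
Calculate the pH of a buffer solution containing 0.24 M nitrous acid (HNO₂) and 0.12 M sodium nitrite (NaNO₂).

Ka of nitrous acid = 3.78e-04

pKa = -log(3.78e-04) = 3.42. pH = pKa + log([A⁻]/[HA]) = 3.42 + log(0.12/0.24)

pH = 3.12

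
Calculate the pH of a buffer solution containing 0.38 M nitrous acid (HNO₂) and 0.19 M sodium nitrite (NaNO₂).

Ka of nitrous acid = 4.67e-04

pKa = -log(4.67e-04) = 3.33. pH = pKa + log([A⁻]/[HA]) = 3.33 + log(0.19/0.38)

pH = 3.03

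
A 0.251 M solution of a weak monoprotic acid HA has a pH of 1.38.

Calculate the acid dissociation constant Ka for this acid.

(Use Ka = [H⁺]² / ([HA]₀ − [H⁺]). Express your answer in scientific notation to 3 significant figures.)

[H⁺] = 10^(−pH) = 10^(−1.38) = 4.169e-02 M. For HA ⇌ H⁺ + A⁻, Ka = [H⁺][A⁻]/[HA] = [H⁺]² / ([HA]₀ − [H⁺]) = (4.169e-02)² / (0.251 − 4.169e-02) = 8.30e-03.

K_a = 8.30e-03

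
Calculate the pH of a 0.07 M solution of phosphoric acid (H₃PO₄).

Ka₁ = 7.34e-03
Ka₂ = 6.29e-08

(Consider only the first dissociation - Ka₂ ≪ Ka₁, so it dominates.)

First dissociation dominates. From Ka₁ = [H⁺][HA⁻]/[H₂A], x² + Ka₁·x − Ka₁·C = 0 with C = 0.07 M and Ka₁ = 7.34e-03. Solving: [H⁺] = (−Ka₁ + √(Ka₁² + 4·Ka₁·C)) / 2 = 1.9292e-02 M. pH = -log(1.9292e-02) = 1.71.

pH = 1.71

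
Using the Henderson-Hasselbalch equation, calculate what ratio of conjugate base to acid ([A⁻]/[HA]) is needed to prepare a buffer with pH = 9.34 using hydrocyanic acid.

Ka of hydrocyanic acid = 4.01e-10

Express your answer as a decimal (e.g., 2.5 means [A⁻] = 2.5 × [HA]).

pKa = -log(4.01e-10) = 9.3969. pH = pKa + log([A⁻]/[HA]), so log([A⁻]/[HA]) = pH − pKa = 9.34 − 9.3969 = -0.0569. [A⁻]/[HA] = 10^(-0.0569) = 0.877

[A⁻]/[HA] = 0.877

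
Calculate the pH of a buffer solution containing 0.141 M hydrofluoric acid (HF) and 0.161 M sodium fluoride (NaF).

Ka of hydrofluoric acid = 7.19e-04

pKa = -log(7.19e-04) = 3.14. pH = pKa + log([A⁻]/[HA]) = 3.14 + log(0.161/0.141)

pH = 3.20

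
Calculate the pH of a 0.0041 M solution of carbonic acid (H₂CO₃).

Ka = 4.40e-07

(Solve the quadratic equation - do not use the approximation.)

x² + Ka×x - Ka×C = 0. Using quadratic formula: [H⁺] = 4.2254e-05

pH = 4.37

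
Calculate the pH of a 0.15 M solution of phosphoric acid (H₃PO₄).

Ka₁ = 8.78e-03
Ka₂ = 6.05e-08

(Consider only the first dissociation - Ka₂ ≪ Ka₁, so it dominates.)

First dissociation dominates. From Ka₁ = [H⁺][HA⁻]/[H₂A], x² + Ka₁·x − Ka₁·C = 0 with C = 0.15 M and Ka₁ = 8.78e-03. Solving: [H⁺] = (−Ka₁ + √(Ka₁² + 4·Ka₁·C)) / 2 = 3.2165e-02 M. pH = -log(3.2165e-02) = 1.49.

pH = 1.49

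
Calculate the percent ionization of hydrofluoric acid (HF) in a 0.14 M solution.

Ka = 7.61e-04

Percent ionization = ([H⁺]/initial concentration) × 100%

Using Ka equilibrium: x² + Ka×x - Ka×C = 0. Solving: [H⁺] = 9.9483e-03. Percent = (9.9483e-03/0.14) × 100

Percent ionization = 7.11%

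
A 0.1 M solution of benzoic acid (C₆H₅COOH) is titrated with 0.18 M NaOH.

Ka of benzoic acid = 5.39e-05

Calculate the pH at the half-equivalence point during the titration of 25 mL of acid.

At half-equivalence [HA] = [A⁻], so Henderson-Hasselbalch gives pH = pKa = -log(5.39e-05) = 4.27.

pH = pKa = 4.27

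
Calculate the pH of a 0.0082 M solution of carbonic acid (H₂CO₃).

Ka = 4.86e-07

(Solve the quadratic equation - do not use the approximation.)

x² + Ka×x - Ka×C = 0. Using quadratic formula: [H⁺] = 6.2886e-05

pH = 4.20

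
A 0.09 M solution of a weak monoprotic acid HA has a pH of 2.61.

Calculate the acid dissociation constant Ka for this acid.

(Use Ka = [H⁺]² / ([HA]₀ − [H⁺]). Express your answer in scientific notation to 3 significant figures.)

[H⁺] = 10^(−pH) = 10^(−2.61) = 2.455e-03 M. For HA ⇌ H⁺ + A⁻, Ka = [H⁺][A⁻]/[HA] = [H⁺]² / ([HA]₀ − [H⁺]) = (2.455e-03)² / (0.09 − 2.455e-03) = 6.88e-05.

K_a = 6.88e-05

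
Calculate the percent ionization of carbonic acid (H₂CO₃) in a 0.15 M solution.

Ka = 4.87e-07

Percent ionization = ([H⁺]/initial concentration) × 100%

Using Ka equilibrium: x² + Ka×x - Ka×C = 0. Solving: [H⁺] = 2.7003e-04. Percent = (2.7003e-04/0.15) × 100

Percent ionization = 0.18%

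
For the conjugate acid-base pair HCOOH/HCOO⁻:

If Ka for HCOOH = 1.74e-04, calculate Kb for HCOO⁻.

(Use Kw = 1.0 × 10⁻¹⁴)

For a conjugate pair Ka × Kb = Kw, so Kb = Kw/Ka = 1.0 × 10⁻¹⁴ / 1.74e-04 = 5.75e-11.

K_b = 5.75e-11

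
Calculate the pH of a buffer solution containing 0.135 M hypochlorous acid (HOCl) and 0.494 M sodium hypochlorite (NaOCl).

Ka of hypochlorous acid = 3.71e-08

pKa = -log(3.71e-08) = 7.43. pH = pKa + log([A⁻]/[HA]) = 7.43 + log(0.494/0.135)

pH = 7.99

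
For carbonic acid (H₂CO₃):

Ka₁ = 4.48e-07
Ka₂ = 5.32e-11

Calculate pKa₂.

pKa₂ = -log(Ka₂) = -log(5.32e-11) = 10.27.

pK_{a2} = 10.27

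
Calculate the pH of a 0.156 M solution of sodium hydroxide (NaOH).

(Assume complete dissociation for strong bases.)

[OH⁻] = 0.156 M for strong base. pOH = -log[OH⁻] = 0.81, pH = 14 - pOH

pH = 13.19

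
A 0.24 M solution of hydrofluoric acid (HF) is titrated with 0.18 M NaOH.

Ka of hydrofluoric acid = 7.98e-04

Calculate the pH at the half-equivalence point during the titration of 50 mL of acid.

At half-equivalence [HA] = [A⁻], so Henderson-Hasselbalch gives pH = pKa = -log(7.98e-04) = 3.10.

pH = pKa = 3.10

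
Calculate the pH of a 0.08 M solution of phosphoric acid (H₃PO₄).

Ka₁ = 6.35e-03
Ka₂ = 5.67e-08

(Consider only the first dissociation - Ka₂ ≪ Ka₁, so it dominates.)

First dissociation dominates. From Ka₁ = [H⁺][HA⁻]/[H₂A], x² + Ka₁·x − Ka₁·C = 0 with C = 0.08 M and Ka₁ = 6.35e-03. Solving: [H⁺] = (−Ka₁ + √(Ka₁² + 4·Ka₁·C)) / 2 = 1.9586e-02 M. pH = -log(1.9586e-02) = 1.71.

pH = 1.71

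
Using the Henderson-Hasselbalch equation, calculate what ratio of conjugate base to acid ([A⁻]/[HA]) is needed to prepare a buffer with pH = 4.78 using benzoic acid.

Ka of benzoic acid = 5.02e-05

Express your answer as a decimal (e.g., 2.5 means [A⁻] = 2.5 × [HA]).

pKa = -log(5.02e-05) = 4.2993. pH = pKa + log([A⁻]/[HA]), so log([A⁻]/[HA]) = pH − pKa = 4.78 − 4.2993 = 0.4807. [A⁻]/[HA] = 10^(0.4807) = 3.02

[A⁻]/[HA] = 3.02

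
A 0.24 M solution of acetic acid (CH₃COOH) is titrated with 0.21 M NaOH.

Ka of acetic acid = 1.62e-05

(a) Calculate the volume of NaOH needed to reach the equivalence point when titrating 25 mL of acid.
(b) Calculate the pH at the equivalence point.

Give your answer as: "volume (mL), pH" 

moles acid = 0.24 × 25/1000 = 0.006 mol; V_base = moles/0.21 × 1000 = 28.6 mL. At equivalence only the conjugate base is present: [A⁻] = 0.006/0.054 = 1.1200e-01 M. Kb = Kw/Ka = 6.17e-10; [OH⁻] = √(Kb × [A⁻]) = 8.3148e-06; pOH = 5.08; pH = 14 - pOH = 8.92.

V = 28.6 mL, pH = 8.92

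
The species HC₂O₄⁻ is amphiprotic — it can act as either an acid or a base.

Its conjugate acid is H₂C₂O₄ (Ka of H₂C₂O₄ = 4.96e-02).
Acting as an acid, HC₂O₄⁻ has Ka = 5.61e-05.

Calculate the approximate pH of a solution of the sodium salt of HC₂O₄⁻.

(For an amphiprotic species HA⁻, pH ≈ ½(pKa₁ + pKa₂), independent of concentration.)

pKa₁ = -log(4.96e-02) = 1.30; pKa₂ = -log(5.61e-05) = 4.25. For an amphiprotic species, pH ≈ ½(pKa₁ + pKa₂) = ½(1.30 + 4.25) = 2.78.

pH = 2.78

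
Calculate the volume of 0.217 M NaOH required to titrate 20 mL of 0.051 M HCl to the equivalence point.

At equivalence: moles acid = moles base. moles HCl = 0.051 × 20/1000 = 0.00102 mol. V_base = moles / 0.217 × 1000 = 4.7 mL.

V_{base} = 4.7 mL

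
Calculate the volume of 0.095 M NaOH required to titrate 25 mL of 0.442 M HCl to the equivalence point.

At equivalence: moles acid = moles base. moles HCl = 0.442 × 25/1000 = 0.01105 mol. V_base = moles / 0.095 × 1000 = 116.3 mL.

V_{base} = 116.3 mL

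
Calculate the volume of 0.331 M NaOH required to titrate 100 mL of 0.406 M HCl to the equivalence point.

At equivalence: moles acid = moles base. moles HCl = 0.406 × 100/1000 = 0.0406 mol. V_base = moles / 0.331 × 1000 = 122.7 mL.

V_{base} = 122.7 mL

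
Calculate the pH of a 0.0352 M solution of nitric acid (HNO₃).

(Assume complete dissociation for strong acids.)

[H⁺] = 0.0352 M for strong acid. pH = -log[H⁺] = -log(0.0352)

pH = 1.45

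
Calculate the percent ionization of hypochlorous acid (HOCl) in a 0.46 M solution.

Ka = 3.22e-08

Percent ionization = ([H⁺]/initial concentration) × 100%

Using Ka equilibrium: x² + Ka×x - Ka×C = 0. Solving: [H⁺] = 1.2169e-04. Percent = (1.2169e-04/0.46) × 100

Percent ionization = 0.0265%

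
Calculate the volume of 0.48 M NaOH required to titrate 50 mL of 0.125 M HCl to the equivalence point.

At equivalence: moles acid = moles base. moles HCl = 0.125 × 50/1000 = 0.00625 mol. V_base = moles / 0.48 × 1000 = 13.0 mL.

V_{base} = 13.0 mL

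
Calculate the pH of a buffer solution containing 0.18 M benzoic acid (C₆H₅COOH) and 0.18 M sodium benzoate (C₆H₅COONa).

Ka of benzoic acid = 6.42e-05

pKa = -log(6.42e-05) = 4.19. pH = pKa + log([A⁻]/[HA]) = 4.19 + log(0.18/0.18)

pH = 4.19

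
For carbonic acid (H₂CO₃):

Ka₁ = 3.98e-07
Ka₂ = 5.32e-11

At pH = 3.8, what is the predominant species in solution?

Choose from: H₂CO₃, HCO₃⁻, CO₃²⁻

pKa₁ = 6.40, pKa₂ = 10.27. For a polyprotic acid the predominant species crosses at each pKa: below pKa_n the protonated form dominates, above it the deprotonated form does. At pH = 3.8, the predominant species is H₂CO₃.

H₂CO₃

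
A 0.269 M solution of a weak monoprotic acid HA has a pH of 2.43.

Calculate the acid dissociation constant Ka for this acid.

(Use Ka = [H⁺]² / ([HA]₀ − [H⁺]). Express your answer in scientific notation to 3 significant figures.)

[H⁺] = 10^(−pH) = 10^(−2.43) = 3.715e-03 M. For HA ⇌ H⁺ + A⁻, Ka = [H⁺][A⁻]/[HA] = [H⁺]² / ([HA]₀ − [H⁺]) = (3.715e-03)² / (0.269 − 3.715e-03) = 5.20e-05.

K_a = 5.20e-05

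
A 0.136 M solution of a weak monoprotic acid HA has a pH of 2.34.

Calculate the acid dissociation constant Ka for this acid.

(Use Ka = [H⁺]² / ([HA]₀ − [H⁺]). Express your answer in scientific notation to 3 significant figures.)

[H⁺] = 10^(−pH) = 10^(−2.34) = 4.571e-03 M. For HA ⇌ H⁺ + A⁻, Ka = [H⁺][A⁻]/[HA] = [H⁺]² / ([HA]₀ − [H⁺]) = (4.571e-03)² / (0.136 − 4.571e-03) = 1.59e-04.

K_a = 1.59e-04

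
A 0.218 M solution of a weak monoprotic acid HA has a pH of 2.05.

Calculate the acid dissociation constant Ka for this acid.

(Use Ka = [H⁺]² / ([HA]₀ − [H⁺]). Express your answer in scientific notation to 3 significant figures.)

[H⁺] = 10^(−pH) = 10^(−2.05) = 8.913e-03 M. For HA ⇌ H⁺ + A⁻, Ka = [H⁺][A⁻]/[HA] = [H⁺]² / ([HA]₀ − [H⁺]) = (8.913e-03)² / (0.218 − 8.913e-03) = 3.80e-04.

K_a = 3.80e-04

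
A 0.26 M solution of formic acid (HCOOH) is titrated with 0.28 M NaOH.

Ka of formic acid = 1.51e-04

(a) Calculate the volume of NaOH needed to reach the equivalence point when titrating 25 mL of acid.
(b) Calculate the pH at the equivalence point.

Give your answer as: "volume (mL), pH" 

moles acid = 0.26 × 25/1000 = 0.0065 mol; V_base = moles/0.28 × 1000 = 23.2 mL. At equivalence only the conjugate base is present: [A⁻] = 0.0065/0.048 = 1.3481e-01 M. Kb = Kw/Ka = 6.62e-11; [OH⁻] = √(Kb × [A⁻]) = 2.9880e-06; pOH = 5.52; pH = 14 - pOH = 8.48.

V = 23.2 mL, pH = 8.48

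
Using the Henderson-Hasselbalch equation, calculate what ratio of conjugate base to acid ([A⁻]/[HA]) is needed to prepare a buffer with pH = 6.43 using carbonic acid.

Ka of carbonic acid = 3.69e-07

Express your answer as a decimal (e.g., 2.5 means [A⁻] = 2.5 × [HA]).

pKa = -log(3.69e-07) = 6.4330. pH = pKa + log([A⁻]/[HA]), so log([A⁻]/[HA]) = pH − pKa = 6.43 − 6.4330 = -0.0030. [A⁻]/[HA] = 10^(-0.0030) = 0.993

[A⁻]/[HA] = 0.993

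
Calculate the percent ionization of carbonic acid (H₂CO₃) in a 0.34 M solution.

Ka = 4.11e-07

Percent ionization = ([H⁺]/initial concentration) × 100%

Using Ka equilibrium: x² + Ka×x - Ka×C = 0. Solving: [H⁺] = 3.7361e-04. Percent = (3.7361e-04/0.34) × 100

Percent ionization = 0.11%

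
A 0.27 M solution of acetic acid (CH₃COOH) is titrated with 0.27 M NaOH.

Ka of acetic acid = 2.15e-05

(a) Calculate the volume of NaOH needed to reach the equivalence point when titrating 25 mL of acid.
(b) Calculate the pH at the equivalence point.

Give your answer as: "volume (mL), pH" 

moles acid = 0.27 × 25/1000 = 0.00675 mol; V_base = moles/0.27 × 1000 = 25.0 mL. At equivalence only the conjugate base is present: [A⁻] = 0.00675/0.050 = 1.3500e-01 M. Kb = Kw/Ka = 4.65e-10; [OH⁻] = √(Kb × [A⁻]) = 7.9241e-06; pOH = 5.10; pH = 14 - pOH = 8.90.

V = 25.0 mL, pH = 8.90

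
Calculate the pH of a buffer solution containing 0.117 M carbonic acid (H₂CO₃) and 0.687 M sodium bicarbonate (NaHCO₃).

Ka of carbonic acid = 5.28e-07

pKa = -log(5.28e-07) = 6.28. pH = pKa + log([A⁻]/[HA]) = 6.28 + log(0.687/0.117)

pH = 7.05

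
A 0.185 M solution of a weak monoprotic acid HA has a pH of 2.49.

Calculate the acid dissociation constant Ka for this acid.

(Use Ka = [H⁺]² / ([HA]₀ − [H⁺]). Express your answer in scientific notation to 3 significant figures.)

[H⁺] = 10^(−pH) = 10^(−2.49) = 3.236e-03 M. For HA ⇌ H⁺ + A⁻, Ka = [H⁺][A⁻]/[HA] = [H⁺]² / ([HA]₀ − [H⁺]) = (3.236e-03)² / (0.185 − 3.236e-03) = 5.76e-05.

K_a = 5.76e-05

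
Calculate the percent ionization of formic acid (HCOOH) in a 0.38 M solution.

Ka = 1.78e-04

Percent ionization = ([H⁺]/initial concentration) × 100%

Using Ka equilibrium: x² + Ka×x - Ka×C = 0. Solving: [H⁺] = 8.1358e-03. Percent = (8.1358e-03/0.38) × 100

Percent ionization = 2.14%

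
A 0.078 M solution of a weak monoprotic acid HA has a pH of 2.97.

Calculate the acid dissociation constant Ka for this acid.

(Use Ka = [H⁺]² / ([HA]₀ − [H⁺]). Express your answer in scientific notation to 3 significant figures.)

[H⁺] = 10^(−pH) = 10^(−2.97) = 1.072e-03 M. For HA ⇌ H⁺ + A⁻, Ka = [H⁺][A⁻]/[HA] = [H⁺]² / ([HA]₀ − [H⁺]) = (1.072e-03)² / (0.078 − 1.072e-03) = 1.49e-05.

K_a = 1.49e-05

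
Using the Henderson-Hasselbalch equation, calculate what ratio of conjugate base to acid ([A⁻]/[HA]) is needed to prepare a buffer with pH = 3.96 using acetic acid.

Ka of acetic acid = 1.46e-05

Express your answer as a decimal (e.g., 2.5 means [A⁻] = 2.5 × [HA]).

pKa = -log(1.46e-05) = 4.8356. pH = pKa + log([A⁻]/[HA]), so log([A⁻]/[HA]) = pH − pKa = 3.96 − 4.8356 = -0.8756. [A⁻]/[HA] = 10^(-0.8756) = 0.133

[A⁻]/[HA] = 0.133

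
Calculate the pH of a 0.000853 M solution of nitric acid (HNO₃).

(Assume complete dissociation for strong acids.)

[H⁺] = 0.000853 M for strong acid. pH = -log[H⁺] = -log(0.000853)

pH = 3.07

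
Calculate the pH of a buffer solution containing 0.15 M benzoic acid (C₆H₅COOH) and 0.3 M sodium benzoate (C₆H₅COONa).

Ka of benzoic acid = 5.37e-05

pKa = -log(5.37e-05) = 4.27. pH = pKa + log([A⁻]/[HA]) = 4.27 + log(0.3/0.15)

pH = 4.57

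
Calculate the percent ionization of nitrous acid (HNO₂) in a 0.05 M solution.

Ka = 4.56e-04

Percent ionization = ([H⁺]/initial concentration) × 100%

Using Ka equilibrium: x² + Ka×x - Ka×C = 0. Solving: [H⁺] = 4.5524e-03. Percent = (4.5524e-03/0.05) × 100

Percent ionization = 9.1%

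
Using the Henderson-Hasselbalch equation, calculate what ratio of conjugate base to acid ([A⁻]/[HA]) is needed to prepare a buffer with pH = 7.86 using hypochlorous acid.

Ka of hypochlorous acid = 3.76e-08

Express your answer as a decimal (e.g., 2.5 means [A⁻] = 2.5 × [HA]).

pKa = -log(3.76e-08) = 7.4248. pH = pKa + log([A⁻]/[HA]), so log([A⁻]/[HA]) = pH − pKa = 7.86 − 7.4248 = 0.4352. [A⁻]/[HA] = 10^(0.4352) = 2.72

[A⁻]/[HA] = 2.72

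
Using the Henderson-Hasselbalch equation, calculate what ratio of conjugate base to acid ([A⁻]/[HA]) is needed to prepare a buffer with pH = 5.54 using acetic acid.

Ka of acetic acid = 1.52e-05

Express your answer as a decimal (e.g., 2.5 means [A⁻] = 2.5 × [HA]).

pKa = -log(1.52e-05) = 4.8182. pH = pKa + log([A⁻]/[HA]), so log([A⁻]/[HA]) = pH − pKa = 5.54 − 4.8182 = 0.7218. [A⁻]/[HA] = 10^(0.7218) = 5.27

[A⁻]/[HA] = 5.27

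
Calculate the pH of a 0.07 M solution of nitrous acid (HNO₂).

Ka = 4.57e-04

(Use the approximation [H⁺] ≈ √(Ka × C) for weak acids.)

[H⁺] = √(Ka × C) = √(4.57e-04 × 0.07) = 5.6560e-03. pH = -log(5.6560e-03)

pH = 2.25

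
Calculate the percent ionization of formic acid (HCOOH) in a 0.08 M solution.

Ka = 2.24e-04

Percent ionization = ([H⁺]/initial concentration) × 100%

Using Ka equilibrium: x² + Ka×x - Ka×C = 0. Solving: [H⁺] = 4.1227e-03. Percent = (4.1227e-03/0.08) × 100

Percent ionization = 5.15%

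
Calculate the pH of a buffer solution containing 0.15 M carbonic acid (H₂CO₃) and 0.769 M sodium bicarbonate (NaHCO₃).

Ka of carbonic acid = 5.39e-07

pKa = -log(5.39e-07) = 6.27. pH = pKa + log([A⁻]/[HA]) = 6.27 + log(0.769/0.15)

pH = 6.98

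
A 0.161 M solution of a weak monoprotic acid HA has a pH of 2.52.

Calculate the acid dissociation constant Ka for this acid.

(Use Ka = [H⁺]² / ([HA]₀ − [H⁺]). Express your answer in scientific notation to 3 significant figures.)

[H⁺] = 10^(−pH) = 10^(−2.52) = 3.020e-03 M. For HA ⇌ H⁺ + A⁻, Ka = [H⁺][A⁻]/[HA] = [H⁺]² / ([HA]₀ − [H⁺]) = (3.020e-03)² / (0.161 − 3.020e-03) = 5.77e-05.

K_a = 5.77e-05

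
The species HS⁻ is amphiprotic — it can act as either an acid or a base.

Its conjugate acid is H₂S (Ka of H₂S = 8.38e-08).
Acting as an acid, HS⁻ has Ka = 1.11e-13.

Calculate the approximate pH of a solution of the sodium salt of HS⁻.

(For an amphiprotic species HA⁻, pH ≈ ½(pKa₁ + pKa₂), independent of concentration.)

pKa₁ = -log(8.38e-08) = 7.08; pKa₂ = -log(1.11e-13) = 12.95. For an amphiprotic species, pH ≈ ½(pKa₁ + pKa₂) = ½(7.08 + 12.95) = 10.02.

pH = 10.02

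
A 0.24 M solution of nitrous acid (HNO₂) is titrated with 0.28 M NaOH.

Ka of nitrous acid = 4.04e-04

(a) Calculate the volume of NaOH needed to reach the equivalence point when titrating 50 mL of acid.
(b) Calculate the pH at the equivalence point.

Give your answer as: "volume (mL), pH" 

moles acid = 0.24 × 50/1000 = 0.012 mol; V_base = moles/0.28 × 1000 = 42.9 mL. At equivalence only the conjugate base is present: [A⁻] = 0.012/0.093 = 1.2923e-01 M. Kb = Kw/Ka = 2.48e-11; [OH⁻] = √(Kb × [A⁻]) = 1.7885e-06; pOH = 5.75; pH = 14 - pOH = 8.25.

V = 42.9 mL, pH = 8.25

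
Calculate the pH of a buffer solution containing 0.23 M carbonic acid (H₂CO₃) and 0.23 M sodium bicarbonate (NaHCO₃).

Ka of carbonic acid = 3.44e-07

pKa = -log(3.44e-07) = 6.46. pH = pKa + log([A⁻]/[HA]) = 6.46 + log(0.23/0.23)

pH = 6.46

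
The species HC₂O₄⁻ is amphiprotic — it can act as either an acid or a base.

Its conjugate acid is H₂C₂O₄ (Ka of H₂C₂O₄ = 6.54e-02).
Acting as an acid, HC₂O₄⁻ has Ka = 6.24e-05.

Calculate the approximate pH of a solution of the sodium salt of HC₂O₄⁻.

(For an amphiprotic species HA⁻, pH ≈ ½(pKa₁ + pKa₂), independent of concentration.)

pKa₁ = -log(6.54e-02) = 1.18; pKa₂ = -log(6.24e-05) = 4.20. For an amphiprotic species, pH ≈ ½(pKa₁ + pKa₂) = ½(1.18 + 4.20) = 2.69.

pH = 2.69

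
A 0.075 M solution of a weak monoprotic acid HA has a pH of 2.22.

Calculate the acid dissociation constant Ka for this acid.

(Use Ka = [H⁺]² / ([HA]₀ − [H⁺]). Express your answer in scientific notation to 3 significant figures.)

[H⁺] = 10^(−pH) = 10^(−2.22) = 6.026e-03 M. For HA ⇌ H⁺ + A⁻, Ka = [H⁺][A⁻]/[HA] = [H⁺]² / ([HA]₀ − [H⁺]) = (6.026e-03)² / (0.075 − 6.026e-03) = 5.26e-04.

K_a = 5.26e-04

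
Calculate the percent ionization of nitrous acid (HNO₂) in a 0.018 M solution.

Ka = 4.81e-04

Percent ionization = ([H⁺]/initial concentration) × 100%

Using Ka equilibrium: x² + Ka×x - Ka×C = 0. Solving: [H⁺] = 2.7118e-03. Percent = (2.7118e-03/0.018) × 100

Percent ionization = 15.1%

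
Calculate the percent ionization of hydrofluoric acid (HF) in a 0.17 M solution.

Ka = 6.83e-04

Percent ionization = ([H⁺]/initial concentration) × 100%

Using Ka equilibrium: x² + Ka×x - Ka×C = 0. Solving: [H⁺] = 1.0439e-02. Percent = (1.0439e-02/0.17) × 100

Percent ionization = 6.14%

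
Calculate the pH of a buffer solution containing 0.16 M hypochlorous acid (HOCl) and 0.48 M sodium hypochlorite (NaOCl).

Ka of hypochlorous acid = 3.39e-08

pKa = -log(3.39e-08) = 7.47. pH = pKa + log([A⁻]/[HA]) = 7.47 + log(0.48/0.16)

pH = 7.95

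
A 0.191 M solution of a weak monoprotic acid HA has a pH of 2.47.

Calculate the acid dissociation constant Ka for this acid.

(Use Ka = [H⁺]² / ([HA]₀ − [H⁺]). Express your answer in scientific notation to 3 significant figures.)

[H⁺] = 10^(−pH) = 10^(−2.47) = 3.388e-03 M. For HA ⇌ H⁺ + A⁻, Ka = [H⁺][A⁻]/[HA] = [H⁺]² / ([HA]₀ − [H⁺]) = (3.388e-03)² / (0.191 − 3.388e-03) = 6.12e-05.

K_a = 6.12e-05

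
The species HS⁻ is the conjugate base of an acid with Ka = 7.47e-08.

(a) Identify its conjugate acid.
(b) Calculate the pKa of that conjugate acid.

(a) The conjugate acid is formed by adding one H⁺ to HS⁻, giving H₂S. (b) pKa = -log(Ka) = -log(7.47e-08) = 7.13.

Conjugate acid: H₂S; pK_a = 7.13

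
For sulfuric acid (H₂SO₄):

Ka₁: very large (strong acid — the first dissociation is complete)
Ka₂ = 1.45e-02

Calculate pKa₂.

pKa₂ = -log(Ka₂) = -log(1.45e-02) = 1.84.

pK_{a2} = 1.84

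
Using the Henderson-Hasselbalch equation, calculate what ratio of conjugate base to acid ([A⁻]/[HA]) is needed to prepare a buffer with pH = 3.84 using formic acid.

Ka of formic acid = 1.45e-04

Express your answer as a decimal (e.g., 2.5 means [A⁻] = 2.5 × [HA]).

pKa = -log(1.45e-04) = 3.8386. pH = pKa + log([A⁻]/[HA]), so log([A⁻]/[HA]) = pH − pKa = 3.84 − 3.8386 = 0.0014. [A⁻]/[HA] = 10^(0.0014) = 1.00

[A⁻]/[HA] = 1.00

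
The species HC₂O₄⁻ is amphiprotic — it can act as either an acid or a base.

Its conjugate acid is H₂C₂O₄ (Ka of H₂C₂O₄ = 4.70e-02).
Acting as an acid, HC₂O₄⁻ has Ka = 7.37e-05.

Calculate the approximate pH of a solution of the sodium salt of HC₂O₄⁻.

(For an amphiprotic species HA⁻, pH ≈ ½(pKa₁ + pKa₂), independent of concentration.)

pKa₁ = -log(4.70e-02) = 1.33; pKa₂ = -log(7.37e-05) = 4.13. For an amphiprotic species, pH ≈ ½(pKa₁ + pKa₂) = ½(1.33 + 4.13) = 2.73.

pH = 2.73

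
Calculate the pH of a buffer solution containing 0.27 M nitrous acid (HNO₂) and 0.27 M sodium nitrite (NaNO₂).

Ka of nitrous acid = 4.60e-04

pKa = -log(4.60e-04) = 3.34. pH = pKa + log([A⁻]/[HA]) = 3.34 + log(0.27/0.27)

pH = 3.34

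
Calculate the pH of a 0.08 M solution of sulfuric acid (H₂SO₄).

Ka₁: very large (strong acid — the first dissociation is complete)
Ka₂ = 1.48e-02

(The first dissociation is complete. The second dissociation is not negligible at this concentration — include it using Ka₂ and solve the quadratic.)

First dissociation is complete: [H⁺]₀ = [HSO₄⁻]₀ = C = 0.08 M. Second dissociation HSO₄⁻ ⇌ H⁺ + SO₄²⁻: let x = [SO₄²⁻]. Ka₂ = (C + x)·x / (C − x) = 1.48e-02 → x² + (C + Ka₂)·x − Ka₂·C = 0 → x² + 0.09480·x − 1.184e-03 = 0. x = (−0.09480 + √(0.09480² + 4 × 1.184e-03)) / 2 = 1.1173e-02 M. [H⁺] = C + x = 0.08 + 1.1173e-02 = 9.1173e-02 M. pH = -log(9.1173e-02) = 1.04.

pH = 1.04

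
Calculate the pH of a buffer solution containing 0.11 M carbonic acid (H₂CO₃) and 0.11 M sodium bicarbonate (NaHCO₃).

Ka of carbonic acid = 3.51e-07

pKa = -log(3.51e-07) = 6.45. pH = pKa + log([A⁻]/[HA]) = 6.45 + log(0.11/0.11)

pH = 6.45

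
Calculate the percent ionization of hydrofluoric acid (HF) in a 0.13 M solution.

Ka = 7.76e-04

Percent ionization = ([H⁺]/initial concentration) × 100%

Using Ka equilibrium: x² + Ka×x - Ka×C = 0. Solving: [H⁺] = 9.6634e-03. Percent = (9.6634e-03/0.13) × 100

Percent ionization = 7.43%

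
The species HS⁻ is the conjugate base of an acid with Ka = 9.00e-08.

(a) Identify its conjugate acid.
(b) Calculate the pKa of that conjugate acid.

(a) The conjugate acid is formed by adding one H⁺ to HS⁻, giving H₂S. (b) pKa = -log(Ka) = -log(9.00e-08) = 7.05.

Conjugate acid: H₂S; pK_a = 7.05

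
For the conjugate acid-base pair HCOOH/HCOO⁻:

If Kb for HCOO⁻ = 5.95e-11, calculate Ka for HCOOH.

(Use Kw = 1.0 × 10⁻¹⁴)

For a conjugate pair Ka × Kb = Kw, so Ka = Kw/Kb = 1.0 × 10⁻¹⁴ / 5.95e-11 = 1.68e-04.

K_a = 1.68e-04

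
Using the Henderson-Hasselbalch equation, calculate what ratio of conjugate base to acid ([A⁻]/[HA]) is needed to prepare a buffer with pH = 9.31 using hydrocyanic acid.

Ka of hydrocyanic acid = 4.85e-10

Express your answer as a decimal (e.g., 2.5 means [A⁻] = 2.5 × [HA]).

pKa = -log(4.85e-10) = 9.3143. pH = pKa + log([A⁻]/[HA]), so log([A⁻]/[HA]) = pH − pKa = 9.31 − 9.3143 = -0.0043. [A⁻]/[HA] = 10^(-0.0043) = 0.990

[A⁻]/[HA] = 0.990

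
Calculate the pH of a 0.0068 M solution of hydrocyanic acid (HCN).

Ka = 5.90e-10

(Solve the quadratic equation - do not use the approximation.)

x² + Ka×x - Ka×C = 0. Using quadratic formula: [H⁺] = 2.0027e-06

pH = 5.70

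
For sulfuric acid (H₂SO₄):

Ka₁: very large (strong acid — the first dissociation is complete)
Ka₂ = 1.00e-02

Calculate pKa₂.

pKa₂ = -log(Ka₂) = -log(1.00e-02) = 2.00.

pK_{a2} = 2.00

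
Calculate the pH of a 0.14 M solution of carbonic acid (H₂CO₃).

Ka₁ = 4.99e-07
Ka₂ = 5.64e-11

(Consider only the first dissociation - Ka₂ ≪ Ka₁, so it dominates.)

First dissociation dominates. From Ka₁ = [H⁺][HA⁻]/[H₂A], x² + Ka₁·x − Ka₁·C = 0 with C = 0.14 M and Ka₁ = 4.99e-07. Solving: [H⁺] = (−Ka₁ + √(Ka₁² + 4·Ka₁·C)) / 2 = 2.6406e-04 M. pH = -log(2.6406e-04) = 3.58.

pH = 3.58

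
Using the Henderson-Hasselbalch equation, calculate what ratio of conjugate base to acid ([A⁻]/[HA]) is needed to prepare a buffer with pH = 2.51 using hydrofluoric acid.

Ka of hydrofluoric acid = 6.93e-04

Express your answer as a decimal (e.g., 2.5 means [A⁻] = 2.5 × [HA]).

pKa = -log(6.93e-04) = 3.1593. pH = pKa + log([A⁻]/[HA]), so log([A⁻]/[HA]) = pH − pKa = 2.51 − 3.1593 = -0.6493. [A⁻]/[HA] = 10^(-0.6493) = 0.224

[A⁻]/[HA] = 0.224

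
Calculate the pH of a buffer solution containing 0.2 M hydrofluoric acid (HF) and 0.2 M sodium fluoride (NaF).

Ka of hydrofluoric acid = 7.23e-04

pKa = -log(7.23e-04) = 3.14. pH = pKa + log([A⁻]/[HA]) = 3.14 + log(0.2/0.2)

pH = 3.14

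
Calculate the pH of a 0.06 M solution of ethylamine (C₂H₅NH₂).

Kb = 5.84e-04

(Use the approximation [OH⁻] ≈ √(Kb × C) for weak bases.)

[OH⁻] = √(Kb × C) = √(5.84e-04 × 0.06) = 5.9195e-03. pOH = 2.23, pH = 14 - pOH

pH = 11.77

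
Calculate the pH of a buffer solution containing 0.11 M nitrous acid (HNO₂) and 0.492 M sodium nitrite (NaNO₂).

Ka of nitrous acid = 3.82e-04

pKa = -log(3.82e-04) = 3.42. pH = pKa + log([A⁻]/[HA]) = 3.42 + log(0.492/0.11)

pH = 4.07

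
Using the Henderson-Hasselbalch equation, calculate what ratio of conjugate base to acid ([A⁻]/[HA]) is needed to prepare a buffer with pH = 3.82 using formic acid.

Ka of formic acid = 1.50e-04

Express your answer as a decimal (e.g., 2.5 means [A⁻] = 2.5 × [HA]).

pKa = -log(1.50e-04) = 3.8239. pH = pKa + log([A⁻]/[HA]), so log([A⁻]/[HA]) = pH − pKa = 3.82 − 3.8239 = -0.0039. [A⁻]/[HA] = 10^(-0.0039) = 0.991

[A⁻]/[HA] = 0.991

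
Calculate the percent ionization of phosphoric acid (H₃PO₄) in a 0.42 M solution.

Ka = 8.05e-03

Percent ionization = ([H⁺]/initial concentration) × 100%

Using Ka equilibrium: x² + Ka×x - Ka×C = 0. Solving: [H⁺] = 5.4261e-02. Percent = (5.4261e-02/0.42) × 100

Percent ionization = 12.9%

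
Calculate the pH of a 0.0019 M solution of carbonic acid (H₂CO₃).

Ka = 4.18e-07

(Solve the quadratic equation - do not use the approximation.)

x² + Ka×x - Ka×C = 0. Using quadratic formula: [H⁺] = 2.7973e-05

pH = 4.55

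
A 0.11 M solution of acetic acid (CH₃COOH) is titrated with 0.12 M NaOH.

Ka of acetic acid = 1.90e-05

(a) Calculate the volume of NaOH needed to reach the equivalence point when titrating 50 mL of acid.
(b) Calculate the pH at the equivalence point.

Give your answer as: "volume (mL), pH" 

moles acid = 0.11 × 50/1000 = 0.0055 mol; V_base = moles/0.12 × 1000 = 45.8 mL. At equivalence only the conjugate base is present: [A⁻] = 0.0055/0.096 = 5.7391e-02 M. Kb = Kw/Ka = 5.26e-10; [OH⁻] = √(Kb × [A⁻]) = 5.4960e-06; pOH = 5.26; pH = 14 - pOH = 8.74.

V = 45.8 mL, pH = 8.74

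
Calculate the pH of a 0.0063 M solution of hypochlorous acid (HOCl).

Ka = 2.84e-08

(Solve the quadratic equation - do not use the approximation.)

x² + Ka×x - Ka×C = 0. Using quadratic formula: [H⁺] = 1.3362e-05

pH = 4.87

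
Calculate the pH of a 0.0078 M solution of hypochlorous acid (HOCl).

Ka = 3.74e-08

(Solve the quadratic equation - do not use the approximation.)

x² + Ka×x - Ka×C = 0. Using quadratic formula: [H⁺] = 1.7061e-05

pH = 4.77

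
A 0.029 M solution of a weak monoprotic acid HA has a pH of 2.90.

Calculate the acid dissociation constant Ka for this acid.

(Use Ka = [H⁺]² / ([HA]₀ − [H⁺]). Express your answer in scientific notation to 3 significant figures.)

[H⁺] = 10^(−pH) = 10^(−2.90) = 1.259e-03 M. For HA ⇌ H⁺ + A⁻, Ka = [H⁺][A⁻]/[HA] = [H⁺]² / ([HA]₀ − [H⁺]) = (1.259e-03)² / (0.029 − 1.259e-03) = 5.71e-05.

K_a = 5.71e-05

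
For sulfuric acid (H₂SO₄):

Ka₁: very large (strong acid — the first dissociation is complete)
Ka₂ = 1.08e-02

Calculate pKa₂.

pKa₂ = -log(Ka₂) = -log(1.08e-02) = 1.97.

pK_{a2} = 1.97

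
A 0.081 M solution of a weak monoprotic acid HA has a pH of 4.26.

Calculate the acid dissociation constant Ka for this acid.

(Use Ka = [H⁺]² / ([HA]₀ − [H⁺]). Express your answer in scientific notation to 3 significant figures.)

[H⁺] = 10^(−pH) = 10^(−4.26) = 5.495e-05 M. For HA ⇌ H⁺ + A⁻, Ka = [H⁺][A⁻]/[HA] = [H⁺]² / ([HA]₀ − [H⁺]) = (5.495e-05)² / (0.081 − 5.495e-05) = 3.73e-08.

K_a = 3.73e-08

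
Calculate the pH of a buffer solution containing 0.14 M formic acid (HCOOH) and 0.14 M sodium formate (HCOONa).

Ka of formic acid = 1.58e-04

pKa = -log(1.58e-04) = 3.80. pH = pKa + log([A⁻]/[HA]) = 3.80 + log(0.14/0.14)

pH = 3.80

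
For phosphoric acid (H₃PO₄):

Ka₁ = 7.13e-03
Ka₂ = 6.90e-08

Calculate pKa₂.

pKa₂ = -log(Ka₂) = -log(6.90e-08) = 7.16.

pK_{a2} = 7.16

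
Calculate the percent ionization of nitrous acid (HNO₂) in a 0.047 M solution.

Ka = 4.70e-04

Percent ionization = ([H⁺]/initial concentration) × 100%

Using Ka equilibrium: x² + Ka×x - Ka×C = 0. Solving: [H⁺] = 4.4709e-03. Percent = (4.4709e-03/0.047) × 100

Percent ionization = 9.51%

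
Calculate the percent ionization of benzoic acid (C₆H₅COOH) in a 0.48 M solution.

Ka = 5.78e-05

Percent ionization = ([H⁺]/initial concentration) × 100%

Using Ka equilibrium: x² + Ka×x - Ka×C = 0. Solving: [H⁺] = 5.2384e-03. Percent = (5.2384e-03/0.48) × 100

Percent ionization = 1.09%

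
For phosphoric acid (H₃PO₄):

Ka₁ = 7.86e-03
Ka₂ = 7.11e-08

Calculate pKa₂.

pKa₂ = -log(Ka₂) = -log(7.11e-08) = 7.15.

pK_{a2} = 7.15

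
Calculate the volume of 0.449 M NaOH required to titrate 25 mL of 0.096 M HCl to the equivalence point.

At equivalence: moles acid = moles base. moles HCl = 0.096 × 25/1000 = 0.0024 mol. V_base = moles / 0.449 × 1000 = 5.3 mL.

V_{base} = 5.3 mL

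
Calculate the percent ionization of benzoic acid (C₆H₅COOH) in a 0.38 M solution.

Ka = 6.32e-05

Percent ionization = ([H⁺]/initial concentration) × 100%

Using Ka equilibrium: x² + Ka×x - Ka×C = 0. Solving: [H⁺] = 4.8691e-03. Percent = (4.8691e-03/0.38) × 100

Percent ionization = 1.28%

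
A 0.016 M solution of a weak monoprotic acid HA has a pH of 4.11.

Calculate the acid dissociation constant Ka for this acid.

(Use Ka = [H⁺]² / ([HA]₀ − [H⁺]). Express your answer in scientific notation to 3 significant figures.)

[H⁺] = 10^(−pH) = 10^(−4.11) = 7.762e-05 M. For HA ⇌ H⁺ + A⁻, Ka = [H⁺][A⁻]/[HA] = [H⁺]² / ([HA]₀ − [H⁺]) = (7.762e-05)² / (0.016 − 7.762e-05) = 3.78e-07.

K_a = 3.78e-07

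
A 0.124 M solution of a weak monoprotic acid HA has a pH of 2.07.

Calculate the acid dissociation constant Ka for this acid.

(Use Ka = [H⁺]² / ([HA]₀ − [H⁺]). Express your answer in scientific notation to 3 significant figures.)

[H⁺] = 10^(−pH) = 10^(−2.07) = 8.511e-03 M. For HA ⇌ H⁺ + A⁻, Ka = [H⁺][A⁻]/[HA] = [H⁺]² / ([HA]₀ − [H⁺]) = (8.511e-03)² / (0.124 − 8.511e-03) = 6.27e-04.

K_a = 6.27e-04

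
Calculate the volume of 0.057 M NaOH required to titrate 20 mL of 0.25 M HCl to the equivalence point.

At equivalence: moles acid = moles base. moles HCl = 0.25 × 20/1000 = 0.005 mol. V_base = moles / 0.057 × 1000 = 87.7 mL.

V_{base} = 87.7 mL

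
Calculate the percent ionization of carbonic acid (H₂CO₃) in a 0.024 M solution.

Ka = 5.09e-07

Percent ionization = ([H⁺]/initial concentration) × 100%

Using Ka equilibrium: x² + Ka×x - Ka×C = 0. Solving: [H⁺] = 1.1027e-04. Percent = (1.1027e-04/0.024) × 100

Percent ionization = 0.459%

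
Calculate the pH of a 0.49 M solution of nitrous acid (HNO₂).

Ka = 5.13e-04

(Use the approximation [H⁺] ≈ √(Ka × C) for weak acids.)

[H⁺] = √(Ka × C) = √(5.13e-04 × 0.49) = 1.5855e-02. pH = -log(1.5855e-02)

pH = 1.80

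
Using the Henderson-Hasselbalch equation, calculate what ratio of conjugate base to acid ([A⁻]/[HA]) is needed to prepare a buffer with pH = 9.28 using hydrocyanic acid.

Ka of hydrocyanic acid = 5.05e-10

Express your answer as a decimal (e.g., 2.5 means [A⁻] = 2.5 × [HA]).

pKa = -log(5.05e-10) = 9.2967. pH = pKa + log([A⁻]/[HA]), so log([A⁻]/[HA]) = pH − pKa = 9.28 − 9.2967 = -0.0167. [A⁻]/[HA] = 10^(-0.0167) = 0.962

[A⁻]/[HA] = 0.962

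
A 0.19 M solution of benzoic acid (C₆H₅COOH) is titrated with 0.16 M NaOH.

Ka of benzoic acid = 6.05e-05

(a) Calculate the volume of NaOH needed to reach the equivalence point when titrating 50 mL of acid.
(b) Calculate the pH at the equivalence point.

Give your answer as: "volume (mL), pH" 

moles acid = 0.19 × 50/1000 = 0.0095 mol; V_base = moles/0.16 × 1000 = 59.4 mL. At equivalence only the conjugate base is present: [A⁻] = 0.0095/0.109 = 8.6857e-02 M. Kb = Kw/Ka = 1.65e-10; [OH⁻] = √(Kb × [A⁻]) = 3.7890e-06; pOH = 5.42; pH = 14 - pOH = 8.58.

V = 59.4 mL, pH = 8.58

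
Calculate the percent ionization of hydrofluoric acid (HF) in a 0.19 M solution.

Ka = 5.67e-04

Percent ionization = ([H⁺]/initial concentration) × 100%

Using Ka equilibrium: x² + Ka×x - Ka×C = 0. Solving: [H⁺] = 1.0100e-02. Percent = (1.0100e-02/0.19) × 100

Percent ionization = 5.32%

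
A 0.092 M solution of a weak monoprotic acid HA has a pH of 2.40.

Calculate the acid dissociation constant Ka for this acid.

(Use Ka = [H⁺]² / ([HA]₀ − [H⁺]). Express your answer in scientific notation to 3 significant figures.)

[H⁺] = 10^(−pH) = 10^(−2.40) = 3.981e-03 M. For HA ⇌ H⁺ + A⁻, Ka = [H⁺][A⁻]/[HA] = [H⁺]² / ([HA]₀ − [H⁺]) = (3.981e-03)² / (0.092 − 3.981e-03) = 1.80e-04.

K_a = 1.80e-04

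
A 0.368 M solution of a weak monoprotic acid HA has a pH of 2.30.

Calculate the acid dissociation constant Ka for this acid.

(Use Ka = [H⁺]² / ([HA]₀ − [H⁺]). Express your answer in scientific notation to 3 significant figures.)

[H⁺] = 10^(−pH) = 10^(−2.30) = 5.012e-03 M. For HA ⇌ H⁺ + A⁻, Ka = [H⁺][A⁻]/[HA] = [H⁺]² / ([HA]₀ − [H⁺]) = (5.012e-03)² / (0.368 − 5.012e-03) = 6.92e-05.

K_a = 6.92e-05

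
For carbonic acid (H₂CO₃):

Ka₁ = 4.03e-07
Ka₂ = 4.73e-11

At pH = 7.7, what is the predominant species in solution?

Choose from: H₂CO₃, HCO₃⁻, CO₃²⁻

pKa₁ = 6.39, pKa₂ = 10.33. For a polyprotic acid the predominant species crosses at each pKa: below pKa_n the protonated form dominates, above it the deprotonated form does. At pH = 7.7, the predominant species is HCO₃⁻.

HCO₃⁻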